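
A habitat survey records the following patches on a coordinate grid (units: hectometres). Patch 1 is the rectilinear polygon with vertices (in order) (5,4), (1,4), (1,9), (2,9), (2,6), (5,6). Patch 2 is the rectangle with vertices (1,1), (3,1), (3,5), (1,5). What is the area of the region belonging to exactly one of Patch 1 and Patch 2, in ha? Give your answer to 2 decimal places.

15.00

|Patch 1| = 11, |Patch 2| = 8, |Patch 1∩Patch 2| = 2.
|Patch 1 △ Patch 2| = |Patch 1| + |Patch 2| − 2·|Patch 1∩Patch 2| = 11 + 8 − 4 = 15.00.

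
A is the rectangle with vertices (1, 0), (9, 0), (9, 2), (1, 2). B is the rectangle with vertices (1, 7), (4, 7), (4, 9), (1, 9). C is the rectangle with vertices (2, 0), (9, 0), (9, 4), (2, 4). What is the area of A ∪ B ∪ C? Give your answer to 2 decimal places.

36.00

By inclusion–exclusion:
Individual areas: |A| = 16, |B| = 6, |C| = 28.
|A∩B| = 0 (no overlap).
|A∩C|: x∈[2,9], y∈[0,2] → 7·2 = 14.
|B∩C| = 0 (no overlap).
|A∩B∩C| = 0.
|A ∪ B ∪ C| = 50 − 14 + 0 = 36.00.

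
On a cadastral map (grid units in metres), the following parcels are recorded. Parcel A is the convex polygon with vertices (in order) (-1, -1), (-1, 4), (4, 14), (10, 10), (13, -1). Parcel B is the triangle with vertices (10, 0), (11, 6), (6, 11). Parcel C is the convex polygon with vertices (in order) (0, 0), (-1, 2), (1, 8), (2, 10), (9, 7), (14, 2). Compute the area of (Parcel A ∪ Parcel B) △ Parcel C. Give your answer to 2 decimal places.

63.50

|Parcel A ∪ Parcel B| = 144.5.
|(Parcel A ∪ Parcel B) ∩ Parcel C| = 83.5.
|(Parcel A ∪ Parcel B) △ Parcel C| = 144.5 + 86 − 167 = 63.50.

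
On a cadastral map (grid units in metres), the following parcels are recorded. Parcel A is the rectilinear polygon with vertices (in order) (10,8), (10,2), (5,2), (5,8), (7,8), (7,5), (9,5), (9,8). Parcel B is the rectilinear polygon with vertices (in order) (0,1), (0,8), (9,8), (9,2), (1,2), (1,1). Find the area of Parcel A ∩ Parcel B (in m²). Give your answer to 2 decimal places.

18.00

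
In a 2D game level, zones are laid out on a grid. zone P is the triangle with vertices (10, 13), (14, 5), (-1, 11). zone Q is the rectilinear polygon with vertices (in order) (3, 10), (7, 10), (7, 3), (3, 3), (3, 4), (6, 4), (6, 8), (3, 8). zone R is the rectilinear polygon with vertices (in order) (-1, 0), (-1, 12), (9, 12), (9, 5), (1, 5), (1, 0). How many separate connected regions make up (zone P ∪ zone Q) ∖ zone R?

2

(zone P ∪ zone Q) ∖ zone R splits into 2 disjoint pieces (area 20.75, area 5).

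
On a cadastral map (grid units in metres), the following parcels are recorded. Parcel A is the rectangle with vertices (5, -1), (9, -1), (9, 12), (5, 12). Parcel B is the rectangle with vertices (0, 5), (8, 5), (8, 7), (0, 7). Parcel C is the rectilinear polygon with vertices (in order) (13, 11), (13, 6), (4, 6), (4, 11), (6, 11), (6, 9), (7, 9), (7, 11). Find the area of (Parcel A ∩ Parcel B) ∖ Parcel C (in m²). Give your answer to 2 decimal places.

|Parcel A ∩ Parcel B| = 6.
|(Parcel A ∩ Parcel B) ∩ Parcel C| = 3.
|(Parcel A ∩ Parcel B) ∖ Parcel C| = 6 − 3 = 3.00.

3.00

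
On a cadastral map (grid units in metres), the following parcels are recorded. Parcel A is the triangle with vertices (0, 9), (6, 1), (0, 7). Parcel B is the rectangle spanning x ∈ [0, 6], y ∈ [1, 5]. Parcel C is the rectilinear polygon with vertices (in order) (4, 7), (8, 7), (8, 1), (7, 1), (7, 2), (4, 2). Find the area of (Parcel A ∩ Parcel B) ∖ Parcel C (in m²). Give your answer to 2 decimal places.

|Parcel A ∩ Parcel B| = 2.
|(Parcel A ∩ Parcel B) ∩ Parcel C| = 0.5417.
|(Parcel A ∩ Parcel B) ∖ Parcel C| = 2 − 0.5417 = 1.46.

1.46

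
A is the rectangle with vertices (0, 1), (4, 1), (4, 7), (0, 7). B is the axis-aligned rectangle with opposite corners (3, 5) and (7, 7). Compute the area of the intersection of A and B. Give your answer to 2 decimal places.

2.00

|A∩B|: x∈[3,4], y∈[5,7] → 1·2 = 2.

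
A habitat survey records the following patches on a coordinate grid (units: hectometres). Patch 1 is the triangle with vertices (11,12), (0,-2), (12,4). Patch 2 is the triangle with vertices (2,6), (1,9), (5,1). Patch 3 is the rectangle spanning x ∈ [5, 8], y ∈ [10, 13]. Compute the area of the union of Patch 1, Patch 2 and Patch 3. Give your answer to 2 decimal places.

By inclusion–exclusion:
Individual areas: |Patch 1| = 51, |Patch 2| = 2, |Patch 3| = 9.
|Patch 1∩Patch 2| = 0.196.
|Patch 1∩Patch 3| = 0.
|Patch 2∩Patch 3| = 0.
|Patch 1∩Patch 2∩Patch 3| = 0.
|Patch 1 ∪ Patch 2 ∪ Patch 3| = 62 − 0.196 + 0 = 61.80.

61.80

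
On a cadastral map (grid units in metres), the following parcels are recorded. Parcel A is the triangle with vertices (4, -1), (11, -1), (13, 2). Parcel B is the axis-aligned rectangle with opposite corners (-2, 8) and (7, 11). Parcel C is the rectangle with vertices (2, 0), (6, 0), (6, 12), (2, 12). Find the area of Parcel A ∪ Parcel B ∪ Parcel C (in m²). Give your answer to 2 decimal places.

By inclusion–exclusion:
Individual areas: |Parcel A| = 10.5, |Parcel B| = 27, |Parcel C| = 48.
|Parcel A∩Parcel B| = 0.
|Parcel A∩Parcel C| = 0.
|Parcel B∩Parcel C|: x∈[2,6], y∈[8,11] → 4·3 = 12.
|Parcel A∩Parcel B∩Parcel C| = 0.
|Parcel A ∪ Parcel B ∪ Parcel C| = 85.5 − 12 + 0 = 73.50.

73.50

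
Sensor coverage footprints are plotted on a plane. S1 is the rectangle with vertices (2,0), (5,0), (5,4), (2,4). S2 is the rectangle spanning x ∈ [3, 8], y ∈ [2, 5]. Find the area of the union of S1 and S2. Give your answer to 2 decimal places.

By inclusion–exclusion:
Individual areas: |S1| = 12, |S2| = 15.
|S1∩S2|: x∈[3,5], y∈[2,4] → 2·2 = 4.
|S1 ∪ S2| = 27 − 4 = 23.00.

23.00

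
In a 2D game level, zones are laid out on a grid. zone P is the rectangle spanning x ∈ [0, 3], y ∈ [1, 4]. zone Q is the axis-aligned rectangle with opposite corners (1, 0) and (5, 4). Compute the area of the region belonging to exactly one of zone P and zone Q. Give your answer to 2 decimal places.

|zone P∩zone Q|: x∈[1,3], y∈[1,4] → 2·3 = 6.
|zone P △ zone Q| = |zone P| + |zone Q| − 2·|zone P∩zone Q| = 9 + 16 − 12 = 13.00.

13.00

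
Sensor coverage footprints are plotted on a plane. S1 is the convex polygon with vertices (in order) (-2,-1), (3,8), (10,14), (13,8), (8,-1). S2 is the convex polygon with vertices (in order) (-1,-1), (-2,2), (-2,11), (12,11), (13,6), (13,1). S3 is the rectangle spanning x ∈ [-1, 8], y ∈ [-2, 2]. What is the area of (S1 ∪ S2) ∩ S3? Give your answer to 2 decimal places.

27.00

The region (S1 ∪ S2) ∩ S3 is the polygon with vertices (-1,-1), (-1,2), (8,2), (8,-1).
By the shoelace formula its area is 27.00.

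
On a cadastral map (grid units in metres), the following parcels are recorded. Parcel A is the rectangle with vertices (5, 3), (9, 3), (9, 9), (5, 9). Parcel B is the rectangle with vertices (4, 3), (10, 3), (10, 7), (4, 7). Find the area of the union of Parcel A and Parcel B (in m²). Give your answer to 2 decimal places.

32.00

By inclusion–exclusion:
Individual areas: |Parcel A| = 24, |Parcel B| = 24.
|Parcel A∩Parcel B|: x∈[5,9], y∈[3,7] → 4·4 = 16.
|Parcel A ∪ Parcel B| = 48 − 16 = 32.00.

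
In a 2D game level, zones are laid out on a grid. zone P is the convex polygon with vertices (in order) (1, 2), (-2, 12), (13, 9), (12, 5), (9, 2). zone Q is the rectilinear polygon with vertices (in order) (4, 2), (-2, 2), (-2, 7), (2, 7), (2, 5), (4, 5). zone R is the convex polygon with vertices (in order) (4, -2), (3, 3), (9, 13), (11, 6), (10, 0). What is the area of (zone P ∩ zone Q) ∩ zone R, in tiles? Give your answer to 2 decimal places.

The region (zone P ∩ zone Q) ∩ zone R is the polygon with vertices (4,2), (3.2,2), (3,3), (4,4.667).
By the shoelace formula its area is 1.73.

1.73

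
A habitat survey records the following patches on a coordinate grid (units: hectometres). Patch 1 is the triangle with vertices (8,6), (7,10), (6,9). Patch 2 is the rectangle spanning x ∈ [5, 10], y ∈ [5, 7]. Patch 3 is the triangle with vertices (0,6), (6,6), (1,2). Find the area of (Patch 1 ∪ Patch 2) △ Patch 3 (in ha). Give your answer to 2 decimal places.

23.49

|Patch 1 ∪ Patch 2| = 12.2917.
|(Patch 1 ∪ Patch 2) ∩ Patch 3| = 0.4.
|(Patch 1 ∪ Patch 2) △ Patch 3| = 12.2917 + 12 − 0.8 = 23.49.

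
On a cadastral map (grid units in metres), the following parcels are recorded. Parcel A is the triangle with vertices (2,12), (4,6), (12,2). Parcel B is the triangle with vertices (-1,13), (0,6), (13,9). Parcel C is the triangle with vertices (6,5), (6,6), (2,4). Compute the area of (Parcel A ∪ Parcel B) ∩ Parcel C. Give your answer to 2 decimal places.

The region (Parcel A ∪ Parcel B) ∩ Parcel C is the polygon with vertices (5,5.5), (6,6), (6,5).
By the shoelace formula its area is 0.50.

0.50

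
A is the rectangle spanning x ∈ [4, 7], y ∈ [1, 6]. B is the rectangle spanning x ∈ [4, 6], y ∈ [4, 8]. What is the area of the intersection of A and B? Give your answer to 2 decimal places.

4.00

|A∩B|: x∈[4,6], y∈[4,6] → 2·2 = 4.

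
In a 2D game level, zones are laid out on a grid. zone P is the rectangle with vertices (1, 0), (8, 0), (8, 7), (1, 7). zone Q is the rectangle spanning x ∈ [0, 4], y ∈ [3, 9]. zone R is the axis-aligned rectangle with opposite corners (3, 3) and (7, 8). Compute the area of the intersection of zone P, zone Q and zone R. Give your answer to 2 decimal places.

The intersection is the polygon with vertices (4,7), (4,3), (3,3), (3,7).
By the shoelace formula its area is 4.00.

4.00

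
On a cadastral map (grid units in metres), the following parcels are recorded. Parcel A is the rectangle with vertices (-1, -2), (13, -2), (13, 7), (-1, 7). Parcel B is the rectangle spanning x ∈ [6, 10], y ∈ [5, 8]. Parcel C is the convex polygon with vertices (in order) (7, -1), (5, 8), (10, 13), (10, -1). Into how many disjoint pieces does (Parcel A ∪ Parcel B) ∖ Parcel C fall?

1

(Parcel A ∪ Parcel B) ∖ Parcel C is a single connected region.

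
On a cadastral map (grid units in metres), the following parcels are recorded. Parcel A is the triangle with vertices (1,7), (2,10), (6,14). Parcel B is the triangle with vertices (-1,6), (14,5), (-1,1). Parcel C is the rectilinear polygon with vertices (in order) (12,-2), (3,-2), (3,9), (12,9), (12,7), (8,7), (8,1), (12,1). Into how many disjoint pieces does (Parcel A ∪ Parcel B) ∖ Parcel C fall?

(Parcel A ∪ Parcel B) ∖ Parcel C splits into 3 disjoint pieces (area 4, area 17.3333, area 6).

3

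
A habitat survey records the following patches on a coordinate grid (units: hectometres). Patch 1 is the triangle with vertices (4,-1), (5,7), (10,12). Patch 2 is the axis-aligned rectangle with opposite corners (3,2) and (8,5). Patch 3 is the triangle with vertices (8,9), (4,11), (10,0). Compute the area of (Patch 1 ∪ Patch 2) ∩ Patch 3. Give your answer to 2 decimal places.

|Patch 1 ∪ Patch 2| = 27.9567.
|(Patch 1 ∪ Patch 2) ∩ Patch 3| = 5.36.

5.36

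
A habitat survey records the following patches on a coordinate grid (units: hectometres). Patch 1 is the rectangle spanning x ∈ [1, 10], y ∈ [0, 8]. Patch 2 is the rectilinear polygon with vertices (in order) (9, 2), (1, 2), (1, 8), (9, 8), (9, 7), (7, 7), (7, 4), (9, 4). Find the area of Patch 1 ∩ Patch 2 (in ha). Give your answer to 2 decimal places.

42.00

The intersection is the polygon with vertices (9,8), (9,7), (7,7), (7,4), (9,4), (9,2), (1,2), (1,8).
By the shoelace formula its area is 42.00.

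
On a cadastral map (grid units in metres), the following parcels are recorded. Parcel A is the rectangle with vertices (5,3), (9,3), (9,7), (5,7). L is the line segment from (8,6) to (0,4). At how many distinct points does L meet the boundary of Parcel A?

1

The segment meets the boundary at (5,5.25).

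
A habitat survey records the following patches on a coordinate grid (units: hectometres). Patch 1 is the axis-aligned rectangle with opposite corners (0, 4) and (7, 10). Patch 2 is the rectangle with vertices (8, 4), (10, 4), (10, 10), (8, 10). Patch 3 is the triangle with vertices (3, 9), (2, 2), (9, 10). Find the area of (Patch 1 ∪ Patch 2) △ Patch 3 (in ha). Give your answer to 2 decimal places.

|Patch 1 ∪ Patch 2| = 54.
|(Patch 1 ∪ Patch 2) ∩ Patch 3| = 17.5714.
|(Patch 1 ∪ Patch 2) △ Patch 3| = 54 + 20.5 − 35.1429 = 39.36.

39.36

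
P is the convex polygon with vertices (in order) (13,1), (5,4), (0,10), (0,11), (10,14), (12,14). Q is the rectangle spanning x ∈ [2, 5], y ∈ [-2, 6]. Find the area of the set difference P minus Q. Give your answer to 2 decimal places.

103.83

|P| = 105.5, |P∩Q| = 1.6667.
|P ∖ Q| = |P| − |P∩Q| = 105.5 − 1.6667 = 103.83.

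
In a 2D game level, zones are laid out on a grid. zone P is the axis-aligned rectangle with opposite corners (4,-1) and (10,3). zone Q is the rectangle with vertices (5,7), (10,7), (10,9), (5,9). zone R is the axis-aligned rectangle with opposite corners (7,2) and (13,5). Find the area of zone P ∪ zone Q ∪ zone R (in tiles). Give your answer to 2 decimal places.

By inclusion–exclusion:
Individual areas: |zone P| = 24, |zone Q| = 10, |zone R| = 18.
|zone P∩zone Q| = 0 (no overlap).
|zone P∩zone R|: x∈[7,10], y∈[2,3] → 3·1 = 3.
|zone Q∩zone R| = 0 (no overlap).
|zone P∩zone Q∩zone R| = 0.
|zone P ∪ zone Q ∪ zone R| = 52 − 3 + 0 = 49.00.

49.00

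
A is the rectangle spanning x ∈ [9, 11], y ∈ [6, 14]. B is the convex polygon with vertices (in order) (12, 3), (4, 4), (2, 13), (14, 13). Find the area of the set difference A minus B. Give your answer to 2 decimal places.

2.00

|A| = 16, |A∩B| = 14.
|A ∖ B| = |A| − |A∩B| = 16 − 14 = 2.00.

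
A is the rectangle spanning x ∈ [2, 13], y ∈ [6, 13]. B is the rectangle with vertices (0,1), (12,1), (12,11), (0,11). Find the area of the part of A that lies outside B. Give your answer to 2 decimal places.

27.00

|A∩B|: x∈[2,12], y∈[6,11] → 10·5 = 50.
|A| = 77.
|A ∖ B| = |A| − |A∩B| = 77 − 50 = 27.00.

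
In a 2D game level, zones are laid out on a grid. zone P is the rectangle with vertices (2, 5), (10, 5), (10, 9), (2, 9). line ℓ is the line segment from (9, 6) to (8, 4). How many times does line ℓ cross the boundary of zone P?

The segment meets the boundary at (8.5,5).

1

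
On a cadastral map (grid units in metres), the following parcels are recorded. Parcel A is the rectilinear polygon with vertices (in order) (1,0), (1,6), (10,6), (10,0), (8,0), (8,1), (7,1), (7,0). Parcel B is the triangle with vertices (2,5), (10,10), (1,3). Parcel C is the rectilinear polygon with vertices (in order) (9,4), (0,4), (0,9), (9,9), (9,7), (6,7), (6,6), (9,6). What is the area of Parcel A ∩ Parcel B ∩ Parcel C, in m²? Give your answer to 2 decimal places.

2.59

The intersection is the polygon with vertices (2.286,4), (1.5,4), (2,5), (3.6,6), (4.857,6).
By the shoelace formula its area is 2.59.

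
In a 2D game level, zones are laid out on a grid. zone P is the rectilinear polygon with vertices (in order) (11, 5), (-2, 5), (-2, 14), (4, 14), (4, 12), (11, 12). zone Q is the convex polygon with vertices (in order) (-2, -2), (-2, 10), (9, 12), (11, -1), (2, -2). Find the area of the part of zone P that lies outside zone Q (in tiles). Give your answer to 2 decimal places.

33.23

|zone P| = 103, |zone P∩zone Q| = 69.7692.
|zone P ∖ zone Q| = |zone P| − |zone P∩zone Q| = 103 − 69.7692 = 33.23.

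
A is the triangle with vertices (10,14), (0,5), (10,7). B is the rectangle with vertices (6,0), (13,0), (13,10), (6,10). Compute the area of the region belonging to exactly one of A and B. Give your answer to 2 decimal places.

|A| = 35, |B| = 70, |A∩B| = 13.6.
|A △ B| = |A| + |B| − 2·|A∩B| = 35 + 70 − 27.2 = 77.80.

77.80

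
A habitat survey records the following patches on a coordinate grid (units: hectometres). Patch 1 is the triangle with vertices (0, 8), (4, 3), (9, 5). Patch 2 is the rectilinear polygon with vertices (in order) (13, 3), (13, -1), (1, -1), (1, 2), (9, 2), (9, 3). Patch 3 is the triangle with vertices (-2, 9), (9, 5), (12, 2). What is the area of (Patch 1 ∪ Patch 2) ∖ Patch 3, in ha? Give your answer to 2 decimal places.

|Patch 1 ∪ Patch 2| = 56.5.
|(Patch 1 ∪ Patch 2) ∩ Patch 3| = 6.
|(Patch 1 ∪ Patch 2) ∖ Patch 3| = 56.5 − 6 = 50.50.

50.50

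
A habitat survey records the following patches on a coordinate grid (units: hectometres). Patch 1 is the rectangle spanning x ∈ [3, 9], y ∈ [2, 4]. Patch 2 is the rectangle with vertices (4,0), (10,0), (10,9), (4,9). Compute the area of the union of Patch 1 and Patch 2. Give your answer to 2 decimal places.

By inclusion–exclusion:
Individual areas: |Patch 1| = 12, |Patch 2| = 54.
|Patch 1∩Patch 2|: x∈[4,9], y∈[2,4] → 5·2 = 10.
|Patch 1 ∪ Patch 2| = 66 − 10 = 56.00.

56.00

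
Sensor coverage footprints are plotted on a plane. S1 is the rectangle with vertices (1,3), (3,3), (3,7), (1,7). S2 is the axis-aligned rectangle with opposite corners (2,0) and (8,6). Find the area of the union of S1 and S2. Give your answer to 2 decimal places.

By inclusion–exclusion:
Individual areas: |S1| = 8, |S2| = 36.
|S1∩S2|: x∈[2,3], y∈[3,6] → 1·3 = 3.
|S1 ∪ S2| = 44 − 3 = 41.00.

41.00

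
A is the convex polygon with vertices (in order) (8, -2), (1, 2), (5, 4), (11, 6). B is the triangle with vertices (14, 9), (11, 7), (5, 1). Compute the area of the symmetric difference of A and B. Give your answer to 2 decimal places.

|A| = 36, |B| = 3, |A∩B| = 1.35.
|A △ B| = |A| + |B| − 2·|A∩B| = 36 + 3 − 2.7 = 36.30.

36.30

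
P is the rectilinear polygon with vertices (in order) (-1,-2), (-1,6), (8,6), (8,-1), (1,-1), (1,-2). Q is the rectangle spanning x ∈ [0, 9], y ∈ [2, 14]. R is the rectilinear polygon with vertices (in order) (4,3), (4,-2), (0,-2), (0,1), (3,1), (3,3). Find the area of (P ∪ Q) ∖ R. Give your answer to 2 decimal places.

130.00

|P ∪ Q| = 141.
|(P ∪ Q) ∩ R| = 11.
|(P ∪ Q) ∖ R| = 141 − 11 = 130.00.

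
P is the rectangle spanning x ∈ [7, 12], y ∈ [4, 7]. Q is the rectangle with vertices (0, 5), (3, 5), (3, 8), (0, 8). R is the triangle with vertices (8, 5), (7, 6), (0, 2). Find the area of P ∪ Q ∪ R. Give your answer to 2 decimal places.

By inclusion–exclusion:
Individual areas: |P| = 15, |Q| = 9, |R| = 5.5.
|P∩Q| = 0 (no overlap).
|P∩R| = 0.6875.
|Q∩R| = 0.
|P∩Q∩R| = 0.
|P ∪ Q ∪ R| = 29.5 − 0.6875 + 0 = 28.81.

28.81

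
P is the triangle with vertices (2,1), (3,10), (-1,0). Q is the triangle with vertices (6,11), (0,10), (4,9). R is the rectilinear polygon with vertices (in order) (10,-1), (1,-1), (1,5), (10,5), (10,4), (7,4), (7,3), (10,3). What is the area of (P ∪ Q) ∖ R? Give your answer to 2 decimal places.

|P ∪ Q| = 17.9281.
|(P ∪ Q) ∩ R| = 5.0556.
|(P ∪ Q) ∖ R| = 17.9281 − 5.0556 = 12.87.

12.87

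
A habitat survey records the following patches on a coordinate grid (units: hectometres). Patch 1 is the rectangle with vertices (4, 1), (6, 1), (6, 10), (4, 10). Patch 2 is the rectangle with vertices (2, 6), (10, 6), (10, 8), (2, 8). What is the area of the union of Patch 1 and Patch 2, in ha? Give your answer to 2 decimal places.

30.00

By inclusion–exclusion:
Individual areas: |Patch 1| = 18, |Patch 2| = 16.
|Patch 1∩Patch 2|: x∈[4,6], y∈[6,8] → 2·2 = 4.
|Patch 1 ∪ Patch 2| = 34 − 4 = 30.00.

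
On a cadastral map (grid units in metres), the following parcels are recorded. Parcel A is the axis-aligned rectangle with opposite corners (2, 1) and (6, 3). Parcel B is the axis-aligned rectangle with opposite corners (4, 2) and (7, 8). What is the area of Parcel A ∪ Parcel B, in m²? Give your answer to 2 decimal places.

By inclusion–exclusion:
Individual areas: |Parcel A| = 8, |Parcel B| = 18.
|Parcel A∩Parcel B|: x∈[4,6], y∈[2,3] → 2·1 = 2.
|Parcel A ∪ Parcel B| = 26 − 2 = 24.00.

24.00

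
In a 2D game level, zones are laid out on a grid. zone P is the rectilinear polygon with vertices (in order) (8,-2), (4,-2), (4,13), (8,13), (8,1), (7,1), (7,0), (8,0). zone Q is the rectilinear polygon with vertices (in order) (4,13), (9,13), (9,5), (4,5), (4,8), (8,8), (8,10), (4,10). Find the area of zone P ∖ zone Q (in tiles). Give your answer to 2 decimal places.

35.00

|zone P| = 59, |zone P∩zone Q| = 24.
|zone P ∖ zone Q| = |zone P| − |zone P∩zone Q| = 59 − 24 = 35.00.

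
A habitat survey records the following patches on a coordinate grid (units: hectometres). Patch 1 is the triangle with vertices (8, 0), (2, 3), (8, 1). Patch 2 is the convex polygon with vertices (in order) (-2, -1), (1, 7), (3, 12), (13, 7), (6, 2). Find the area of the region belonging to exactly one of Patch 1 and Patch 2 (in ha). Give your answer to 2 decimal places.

|Patch 1| = 3, |Patch 2| = 87.5, |Patch 1∩Patch 2| = 0.8403.
|Patch 1 △ Patch 2| = |Patch 1| + |Patch 2| − 2·|Patch 1∩Patch 2| = 3 + 87.5 − 1.6807 = 88.82.

88.82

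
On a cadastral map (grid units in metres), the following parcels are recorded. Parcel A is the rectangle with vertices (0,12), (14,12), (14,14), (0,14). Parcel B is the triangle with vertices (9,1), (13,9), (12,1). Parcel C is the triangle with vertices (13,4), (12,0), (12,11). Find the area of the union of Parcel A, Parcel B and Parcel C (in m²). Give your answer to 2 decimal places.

43.06

By inclusion–exclusion:
Individual areas: |Parcel A| = 28, |Parcel B| = 12, |Parcel C| = 5.5.
|Parcel A∩Parcel B| = 0.
|Parcel A∩Parcel C| = 0.
|Parcel B∩Parcel C| = 2.4444.
|Parcel A∩Parcel B∩Parcel C| = 0.
|Parcel A ∪ Parcel B ∪ Parcel C| = 45.5 − 2.4444 + 0 = 43.06.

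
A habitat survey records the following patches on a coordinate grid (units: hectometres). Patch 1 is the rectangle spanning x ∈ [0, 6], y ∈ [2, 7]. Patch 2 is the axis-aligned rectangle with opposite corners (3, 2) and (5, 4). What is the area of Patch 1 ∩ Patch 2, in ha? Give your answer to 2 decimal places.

4.00

|Patch 1∩Patch 2|: x∈[3,5], y∈[2,4] → 2·2 = 4.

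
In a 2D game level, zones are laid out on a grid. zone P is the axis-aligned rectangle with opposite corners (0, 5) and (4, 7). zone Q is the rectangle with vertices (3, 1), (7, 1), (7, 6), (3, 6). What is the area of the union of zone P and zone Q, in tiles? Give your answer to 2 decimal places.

27.00

By inclusion–exclusion:
Individual areas: |zone P| = 8, |zone Q| = 20.
|zone P∩zone Q|: x∈[3,4], y∈[5,6] → 1·1 = 1.
|zone P ∪ zone Q| = 28 − 1 = 27.00.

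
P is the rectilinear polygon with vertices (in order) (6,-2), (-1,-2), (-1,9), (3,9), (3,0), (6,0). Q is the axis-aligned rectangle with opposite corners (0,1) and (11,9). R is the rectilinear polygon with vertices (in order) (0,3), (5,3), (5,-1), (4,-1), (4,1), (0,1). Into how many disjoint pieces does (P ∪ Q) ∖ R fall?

1

(P ∪ Q) ∖ R is a single connected region.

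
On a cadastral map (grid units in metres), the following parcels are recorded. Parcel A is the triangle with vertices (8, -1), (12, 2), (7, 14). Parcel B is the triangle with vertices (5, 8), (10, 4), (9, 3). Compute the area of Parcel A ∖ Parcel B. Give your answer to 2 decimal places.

|Parcel A| = 31.5, |Parcel A∩Parcel B| = 3.0065.
|Parcel A ∖ Parcel B| = |Parcel A| − |Parcel A∩Parcel B| = 31.5 − 3.0065 = 28.49.

28.49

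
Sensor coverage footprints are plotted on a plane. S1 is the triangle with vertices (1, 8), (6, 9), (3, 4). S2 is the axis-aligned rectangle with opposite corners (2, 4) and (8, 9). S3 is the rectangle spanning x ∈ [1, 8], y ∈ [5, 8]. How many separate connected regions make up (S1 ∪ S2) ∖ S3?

2

(S1 ∪ S2) ∖ S3 splits into 2 disjoint pieces (area 6.1, area 6).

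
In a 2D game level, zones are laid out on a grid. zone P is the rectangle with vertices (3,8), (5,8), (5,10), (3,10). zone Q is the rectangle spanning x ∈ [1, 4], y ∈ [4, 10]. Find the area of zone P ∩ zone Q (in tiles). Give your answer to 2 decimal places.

2.00

|zone P∩zone Q|: x∈[3,4], y∈[8,10] → 1·2 = 2.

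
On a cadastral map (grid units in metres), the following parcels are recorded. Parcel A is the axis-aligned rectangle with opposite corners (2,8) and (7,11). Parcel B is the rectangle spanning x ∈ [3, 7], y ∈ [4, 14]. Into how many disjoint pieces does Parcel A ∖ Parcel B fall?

1

Parcel A ∖ Parcel B is a single connected region.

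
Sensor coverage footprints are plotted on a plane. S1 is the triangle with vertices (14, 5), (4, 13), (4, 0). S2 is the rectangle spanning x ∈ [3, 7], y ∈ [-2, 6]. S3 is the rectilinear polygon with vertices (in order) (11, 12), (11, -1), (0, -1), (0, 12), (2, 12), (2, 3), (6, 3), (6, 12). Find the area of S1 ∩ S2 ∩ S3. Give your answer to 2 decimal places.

The intersection is the polygon with vertices (4,3), (6,3), (6,6), (7,6), (7,1.5), (4,0).
By the shoelace formula its area is 9.75.

9.75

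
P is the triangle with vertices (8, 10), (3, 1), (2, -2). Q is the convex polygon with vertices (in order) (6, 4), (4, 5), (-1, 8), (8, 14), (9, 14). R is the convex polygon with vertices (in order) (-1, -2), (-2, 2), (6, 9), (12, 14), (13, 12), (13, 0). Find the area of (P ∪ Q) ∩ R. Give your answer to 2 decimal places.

|P ∪ Q| = 46.6696.
|(P ∪ Q) ∩ R| = 16.12.

16.12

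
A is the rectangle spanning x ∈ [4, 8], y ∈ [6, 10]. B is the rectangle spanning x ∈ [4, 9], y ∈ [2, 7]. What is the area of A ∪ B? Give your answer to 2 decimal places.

37.00

By inclusion–exclusion:
Individual areas: |A| = 16, |B| = 25.
|A∩B|: x∈[4,8], y∈[6,7] → 4·1 = 4.
|A ∪ B| = 41 − 4 = 37.00.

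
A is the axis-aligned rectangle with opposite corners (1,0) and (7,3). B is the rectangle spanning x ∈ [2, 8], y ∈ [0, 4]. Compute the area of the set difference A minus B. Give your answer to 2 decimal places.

|A∩B|: x∈[2,7], y∈[0,3] → 5·3 = 15.
|A| = 18.
|A ∖ B| = |A| − |A∩B| = 18 − 15 = 3.00.

3.00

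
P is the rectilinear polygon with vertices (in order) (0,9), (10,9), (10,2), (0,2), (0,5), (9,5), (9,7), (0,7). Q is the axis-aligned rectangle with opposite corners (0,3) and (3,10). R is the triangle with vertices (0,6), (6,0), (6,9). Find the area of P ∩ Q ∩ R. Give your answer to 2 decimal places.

2.25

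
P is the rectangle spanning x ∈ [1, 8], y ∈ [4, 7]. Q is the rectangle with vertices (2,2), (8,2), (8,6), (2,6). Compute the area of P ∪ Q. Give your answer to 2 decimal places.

By inclusion–exclusion:
Individual areas: |P| = 21, |Q| = 24.
|P∩Q|: x∈[2,8], y∈[4,6] → 6·2 = 12.
|P ∪ Q| = 45 − 12 = 33.00.

33.00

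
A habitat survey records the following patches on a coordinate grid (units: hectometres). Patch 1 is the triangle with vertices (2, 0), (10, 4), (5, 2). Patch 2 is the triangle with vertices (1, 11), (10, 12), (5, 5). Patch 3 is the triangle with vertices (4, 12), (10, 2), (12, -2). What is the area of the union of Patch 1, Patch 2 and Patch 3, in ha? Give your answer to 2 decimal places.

By inclusion–exclusion:
Individual areas: |Patch 1| = 2, |Patch 2| = 29, |Patch 3| = 2.
|Patch 1∩Patch 2| = 0.
|Patch 1∩Patch 3| = 0.0199.
|Patch 2∩Patch 3| = 0.2988.
|Patch 1∩Patch 2∩Patch 3| = 0.
|Patch 1 ∪ Patch 2 ∪ Patch 3| = 33 − 0.3187 + 0 = 32.68.

32.68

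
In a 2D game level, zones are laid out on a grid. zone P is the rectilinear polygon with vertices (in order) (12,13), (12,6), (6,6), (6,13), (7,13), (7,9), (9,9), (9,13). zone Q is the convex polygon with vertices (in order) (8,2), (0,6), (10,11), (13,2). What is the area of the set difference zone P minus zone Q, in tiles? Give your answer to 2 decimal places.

15.83

|zone P| = 34, |zone P∩zone Q| = 18.1667.
|zone P ∖ zone Q| = |zone P| − |zone P∩zone Q| = 34 − 18.1667 = 15.83.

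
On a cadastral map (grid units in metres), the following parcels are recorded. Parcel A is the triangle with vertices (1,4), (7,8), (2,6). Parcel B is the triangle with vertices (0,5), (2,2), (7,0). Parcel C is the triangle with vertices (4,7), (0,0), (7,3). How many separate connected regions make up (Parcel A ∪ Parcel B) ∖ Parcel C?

3

(Parcel A ∪ Parcel B) ∖ Parcel C splits into 3 disjoint pieces (area 3.5651, area 0.9615, area 1.4935).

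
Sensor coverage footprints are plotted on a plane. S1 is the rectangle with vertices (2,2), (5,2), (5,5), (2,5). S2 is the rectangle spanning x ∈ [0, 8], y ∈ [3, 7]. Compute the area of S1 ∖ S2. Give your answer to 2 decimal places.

|S1∩S2|: x∈[2,5], y∈[3,5] → 3·2 = 6.
|S1| = 9.
|S1 ∖ S2| = |S1| − |S1∩S2| = 9 − 6 = 3.00.

3.00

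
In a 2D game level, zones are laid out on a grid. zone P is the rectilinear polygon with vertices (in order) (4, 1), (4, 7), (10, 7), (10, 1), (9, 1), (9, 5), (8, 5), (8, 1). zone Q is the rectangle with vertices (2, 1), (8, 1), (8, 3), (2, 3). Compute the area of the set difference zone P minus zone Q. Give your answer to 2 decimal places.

24.00

|zone P| = 32, |zone P∩zone Q| = 8.
|zone P ∖ zone Q| = |zone P| − |zone P∩zone Q| = 32 − 8 = 24.00.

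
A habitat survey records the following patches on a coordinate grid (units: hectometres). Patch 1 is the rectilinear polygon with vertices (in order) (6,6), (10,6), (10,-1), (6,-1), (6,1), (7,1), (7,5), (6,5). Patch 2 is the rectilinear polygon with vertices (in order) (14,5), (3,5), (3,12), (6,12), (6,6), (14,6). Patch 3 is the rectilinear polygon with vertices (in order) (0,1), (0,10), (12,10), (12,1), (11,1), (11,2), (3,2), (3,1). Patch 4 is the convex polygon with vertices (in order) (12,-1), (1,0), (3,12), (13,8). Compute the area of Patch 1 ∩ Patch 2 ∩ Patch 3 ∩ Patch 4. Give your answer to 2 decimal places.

4.00

The intersection is the polygon with vertices (7,5), (6,5), (6,6), (10,6), (10,5).
By the shoelace formula its area is 4.00.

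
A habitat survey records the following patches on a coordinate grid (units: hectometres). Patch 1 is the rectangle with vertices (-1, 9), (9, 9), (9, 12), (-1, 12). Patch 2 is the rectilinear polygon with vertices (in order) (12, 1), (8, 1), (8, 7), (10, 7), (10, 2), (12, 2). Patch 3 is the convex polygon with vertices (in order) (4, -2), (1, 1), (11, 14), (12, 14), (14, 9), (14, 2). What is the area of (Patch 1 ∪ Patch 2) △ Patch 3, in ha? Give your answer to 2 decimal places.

|Patch 1 ∪ Patch 2| = 44.
|(Patch 1 ∪ Patch 2) ∩ Patch 3| = 16.1654.
|(Patch 1 ∪ Patch 2) △ Patch 3| = 44 + 113.5 − 32.3308 = 125.17.

125.17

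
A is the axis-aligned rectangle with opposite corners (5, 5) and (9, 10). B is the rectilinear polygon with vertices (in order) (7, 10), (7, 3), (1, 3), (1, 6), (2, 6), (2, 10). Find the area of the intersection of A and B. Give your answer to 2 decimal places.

The intersection is the polygon with vertices (7,10), (7,5), (5,5), (5,10).
By the shoelace formula its area is 10.00.

10.00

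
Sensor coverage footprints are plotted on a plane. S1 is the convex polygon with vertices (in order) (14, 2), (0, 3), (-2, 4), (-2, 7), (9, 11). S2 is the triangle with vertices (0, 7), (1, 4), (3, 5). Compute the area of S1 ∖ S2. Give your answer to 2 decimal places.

86.00

|S1| = 89.5, |S1∩S2| = 3.5.
|S1 ∖ S2| = |S1| − |S1∩S2| = 89.5 − 3.5 = 86.00.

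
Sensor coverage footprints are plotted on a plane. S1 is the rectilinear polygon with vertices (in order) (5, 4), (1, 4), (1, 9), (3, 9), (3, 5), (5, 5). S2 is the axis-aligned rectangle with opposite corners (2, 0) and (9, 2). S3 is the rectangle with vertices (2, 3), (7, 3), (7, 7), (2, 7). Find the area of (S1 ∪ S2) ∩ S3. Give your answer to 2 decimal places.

5.00

The region (S1 ∪ S2) ∩ S3 is the polygon with vertices (2,4), (2,7), (3,7), (3,5), (5,5), (5,4).
By the shoelace formula its area is 5.00.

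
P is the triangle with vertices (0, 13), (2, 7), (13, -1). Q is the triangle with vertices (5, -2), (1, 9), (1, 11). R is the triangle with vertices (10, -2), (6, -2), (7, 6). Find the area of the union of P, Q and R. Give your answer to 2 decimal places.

41.93

By inclusion–exclusion:
Individual areas: |P| = 25, |Q| = 4, |R| = 16.
|P∩Q| = 0.9865.
|P∩R| = 2.0829.
|Q∩R| = 0.
|P∩Q∩R| = 0.
|P ∪ Q ∪ R| = 45 − 3.0694 + 0 = 41.93.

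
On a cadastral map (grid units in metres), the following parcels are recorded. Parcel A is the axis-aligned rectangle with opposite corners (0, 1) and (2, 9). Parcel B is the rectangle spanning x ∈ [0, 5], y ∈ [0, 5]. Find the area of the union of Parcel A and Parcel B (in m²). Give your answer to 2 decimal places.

By inclusion–exclusion:
Individual areas: |Parcel A| = 16, |Parcel B| = 25.
|Parcel A∩Parcel B|: x∈[0,2], y∈[1,5] → 2·4 = 8.
|Parcel A ∪ Parcel B| = 41 − 8 = 33.00.

33.00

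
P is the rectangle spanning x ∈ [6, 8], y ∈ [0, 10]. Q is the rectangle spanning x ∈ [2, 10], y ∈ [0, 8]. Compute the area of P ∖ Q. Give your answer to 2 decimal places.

|P∩Q|: x∈[6,8], y∈[0,8] → 2·8 = 16.
|P| = 20.
|P ∖ Q| = |P| − |P∩Q| = 20 − 16 = 4.00.

4.00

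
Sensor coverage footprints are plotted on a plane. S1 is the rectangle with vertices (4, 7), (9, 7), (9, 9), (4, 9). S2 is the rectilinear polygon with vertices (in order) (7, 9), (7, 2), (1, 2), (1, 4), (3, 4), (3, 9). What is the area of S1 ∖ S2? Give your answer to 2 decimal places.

4.00

|S1| = 10, |S1∩S2| = 6.
|S1 ∖ S2| = |S1| − |S1∩S2| = 10 − 6 = 4.00.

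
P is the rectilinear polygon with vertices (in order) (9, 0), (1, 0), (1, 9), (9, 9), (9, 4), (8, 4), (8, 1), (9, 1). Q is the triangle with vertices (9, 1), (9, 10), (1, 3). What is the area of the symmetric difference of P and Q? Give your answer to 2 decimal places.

|P| = 69, |Q| = 36, |P∩Q| = 32.5536.
|P △ Q| = |P| + |Q| − 2·|P∩Q| = 69 + 36 − 65.1071 = 39.89.

39.89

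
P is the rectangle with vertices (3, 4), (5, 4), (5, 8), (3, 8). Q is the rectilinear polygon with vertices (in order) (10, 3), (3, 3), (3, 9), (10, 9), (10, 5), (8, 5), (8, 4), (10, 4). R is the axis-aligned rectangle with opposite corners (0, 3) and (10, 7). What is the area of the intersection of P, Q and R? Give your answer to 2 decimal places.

The intersection is the polygon with vertices (5,4), (3,4), (3,7), (5,7).
By the shoelace formula its area is 6.00.

6.00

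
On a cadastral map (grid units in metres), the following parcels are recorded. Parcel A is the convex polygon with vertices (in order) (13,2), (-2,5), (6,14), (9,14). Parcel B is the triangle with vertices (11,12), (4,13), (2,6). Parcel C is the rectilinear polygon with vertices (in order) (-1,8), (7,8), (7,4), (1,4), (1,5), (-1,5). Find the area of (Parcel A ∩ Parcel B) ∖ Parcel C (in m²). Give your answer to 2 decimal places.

21.51

|Parcel A ∩ Parcel B| = 23.9367.
|(Parcel A ∩ Parcel B) ∩ Parcel C| = 2.4286.
|(Parcel A ∩ Parcel B) ∖ Parcel C| = 23.9367 − 2.4286 = 21.51.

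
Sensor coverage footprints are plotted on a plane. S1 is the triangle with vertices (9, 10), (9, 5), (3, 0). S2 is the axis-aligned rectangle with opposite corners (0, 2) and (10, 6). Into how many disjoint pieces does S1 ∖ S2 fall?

S1 ∖ S2 splits into 2 disjoint pieces (area 4.8, area 1.2).

2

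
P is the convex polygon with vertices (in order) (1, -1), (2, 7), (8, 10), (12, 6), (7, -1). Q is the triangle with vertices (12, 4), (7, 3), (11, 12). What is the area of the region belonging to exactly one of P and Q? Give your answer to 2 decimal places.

|P| = 79.5, |Q| = 20.5, |P∩Q| = 13.4142.
|P △ Q| = |P| + |Q| − 2·|P∩Q| = 79.5 + 20.5 − 26.8285 = 73.17.

73.17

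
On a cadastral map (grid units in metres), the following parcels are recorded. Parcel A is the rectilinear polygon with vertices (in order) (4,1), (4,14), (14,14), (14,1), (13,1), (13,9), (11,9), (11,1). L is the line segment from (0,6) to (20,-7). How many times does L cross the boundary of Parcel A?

2

The segment meets the boundary at (7.692,1), (4,3.4).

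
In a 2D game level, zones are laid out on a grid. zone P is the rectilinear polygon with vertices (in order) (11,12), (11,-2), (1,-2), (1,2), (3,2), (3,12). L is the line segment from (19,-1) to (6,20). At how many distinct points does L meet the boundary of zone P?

2

The segment meets the boundary at (11,11.923), (10.952,12).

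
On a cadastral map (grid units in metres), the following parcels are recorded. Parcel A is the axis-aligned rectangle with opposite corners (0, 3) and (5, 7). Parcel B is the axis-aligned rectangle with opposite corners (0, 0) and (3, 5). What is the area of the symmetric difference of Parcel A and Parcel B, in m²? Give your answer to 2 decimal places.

23.00

|Parcel A∩Parcel B|: x∈[0,3], y∈[3,5] → 3·2 = 6.
|Parcel A △ Parcel B| = |Parcel A| + |Parcel B| − 2·|Parcel A∩Parcel B| = 20 + 15 − 12 = 23.00.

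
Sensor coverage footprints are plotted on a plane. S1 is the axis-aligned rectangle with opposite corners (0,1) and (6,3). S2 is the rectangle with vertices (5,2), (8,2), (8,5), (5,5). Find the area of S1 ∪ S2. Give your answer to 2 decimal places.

By inclusion–exclusion:
Individual areas: |S1| = 12, |S2| = 9.
|S1∩S2|: x∈[5,6], y∈[2,3] → 1·1 = 1.
|S1 ∪ S2| = 21 − 1 = 20.00.

20.00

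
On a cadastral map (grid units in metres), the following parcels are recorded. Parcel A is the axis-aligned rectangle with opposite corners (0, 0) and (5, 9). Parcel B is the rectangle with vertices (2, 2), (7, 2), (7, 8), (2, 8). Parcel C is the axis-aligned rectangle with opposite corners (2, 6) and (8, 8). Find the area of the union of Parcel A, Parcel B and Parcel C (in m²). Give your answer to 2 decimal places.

59.00

By inclusion–exclusion:
Individual areas: |Parcel A| = 45, |Parcel B| = 30, |Parcel C| = 12.
|Parcel A∩Parcel B|: x∈[2,5], y∈[2,8] → 3·6 = 18.
|Parcel A∩Parcel C|: x∈[2,5], y∈[6,8] → 3·2 = 6.
|Parcel B∩Parcel C|: x∈[2,7], y∈[6,8] → 5·2 = 10.
|Parcel A∩Parcel B∩Parcel C| = 6.
|Parcel A ∪ Parcel B ∪ Parcel C| = 87 − 34 + 6 = 59.00.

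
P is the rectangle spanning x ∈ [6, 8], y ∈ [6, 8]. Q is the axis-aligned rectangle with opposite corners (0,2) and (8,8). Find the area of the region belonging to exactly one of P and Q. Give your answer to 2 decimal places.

44.00

|P∩Q|: x∈[6,8], y∈[6,8] → 2·2 = 4.
|P △ Q| = |P| + |Q| − 2·|P∩Q| = 4 + 48 − 8 = 44.00.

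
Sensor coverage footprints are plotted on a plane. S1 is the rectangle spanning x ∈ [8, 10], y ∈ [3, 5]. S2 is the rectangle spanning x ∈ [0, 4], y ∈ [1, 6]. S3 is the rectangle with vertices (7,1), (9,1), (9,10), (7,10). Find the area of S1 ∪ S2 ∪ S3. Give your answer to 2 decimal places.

40.00

By inclusion–exclusion:
Individual areas: |S1| = 4, |S2| = 20, |S3| = 18.
|S1∩S2| = 0 (no overlap).
|S1∩S3|: x∈[8,9], y∈[3,5] → 1·2 = 2.
|S2∩S3| = 0 (no overlap).
|S1∩S2∩S3| = 0.
|S1 ∪ S2 ∪ S3| = 42 − 2 + 0 = 40.00.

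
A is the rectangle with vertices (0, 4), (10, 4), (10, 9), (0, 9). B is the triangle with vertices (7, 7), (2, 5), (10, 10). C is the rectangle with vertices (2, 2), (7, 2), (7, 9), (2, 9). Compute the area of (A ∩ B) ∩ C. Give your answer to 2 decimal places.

The region (A ∩ B) ∩ C is the polygon with vertices (2,5), (7,8.125), (7,7).
By the shoelace formula its area is 2.81.

2.81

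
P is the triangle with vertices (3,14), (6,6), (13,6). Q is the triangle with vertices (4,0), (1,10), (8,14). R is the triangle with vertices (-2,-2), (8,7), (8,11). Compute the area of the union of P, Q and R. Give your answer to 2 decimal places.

By inclusion–exclusion:
Individual areas: |P| = 28, |Q| = 41, |R| = 20.
|P∩Q| = 9.0637.
|P∩R| = 7.3324.
|Q∩R| = 7.6872.
|P∩Q∩R| = 1.0904.
|P ∪ Q ∪ R| = 89 − 24.0833 + 1.0904 = 66.01.

66.01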